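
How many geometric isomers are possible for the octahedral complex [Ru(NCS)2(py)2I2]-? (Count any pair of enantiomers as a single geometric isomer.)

Systematic placement gives 5 geometric isomers: NCS trans, py trans, I trans; NCS cis, py cis, I trans; NCS cis, py trans, I cis; NCS cis, py cis, I cis (chiral); NCS trans, py cis, I cis.

5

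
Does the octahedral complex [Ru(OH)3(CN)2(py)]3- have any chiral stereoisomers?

no

The distinct arrangements are (3 in all): OH mer, CN trans; OH fac, CN cis; OH mer, CN cis.
Each arrangement has an internal mirror plane or centre of symmetry, so none is chiral.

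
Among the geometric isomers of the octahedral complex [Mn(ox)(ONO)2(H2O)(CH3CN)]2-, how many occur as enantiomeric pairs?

2

Each ox is bidentate and must span two cis positions.
Systematic placement gives 4 geometric isomers: ONO cis (3 arrangements, 2 chiral); ONO trans.
Of these, 2 lack any improper symmetry element and so occur as enantiomeric pairs, giving 4 + 2 = 6 stereoisomers in total.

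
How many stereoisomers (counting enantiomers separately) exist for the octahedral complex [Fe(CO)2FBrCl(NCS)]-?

15

Systematic enumeration (placing each ligand type in turn and discarding arrangements equivalent by rotation or reflection) gives 9 geometric isomers.
Of these, 6 lack any improper symmetry element and so occur as enantiomeric pairs, giving 9 + 6 = 15 stereoisomers in total.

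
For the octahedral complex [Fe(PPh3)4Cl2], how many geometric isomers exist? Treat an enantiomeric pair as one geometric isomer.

2

In an octahedral complex each vertex has one trans partner and four cis neighbours.
The distinct arrangements are (2 in all): Cl trans; Cl cis.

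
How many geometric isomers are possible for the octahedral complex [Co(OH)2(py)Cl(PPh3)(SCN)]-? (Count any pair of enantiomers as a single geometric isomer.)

Systematic enumeration (placing each ligand type in turn and discarding arrangements equivalent by rotation or reflection) gives 9 geometric isomers.

9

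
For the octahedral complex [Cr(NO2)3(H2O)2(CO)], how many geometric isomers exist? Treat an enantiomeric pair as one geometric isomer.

3

An octahedron has six vertices in three trans pairs; every non-trans pair is cis.
Working through the distinct placements yields 3 geometric isomers: NO2 mer, H2O cis; NO2 mer, H2O trans; NO2 fac, H2O cis.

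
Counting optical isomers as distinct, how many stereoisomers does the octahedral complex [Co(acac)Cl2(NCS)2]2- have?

4

An octahedron has six vertices in three trans pairs; every non-trans pair is cis.
Each acac is bidentate and must span two cis positions.
Working through the distinct placements yields 3 geometric isomers: Cl trans, NCS cis; Cl cis, NCS cis (chiral); Cl cis, NCS trans.
One of these lacks any improper symmetry element and so occurs as an enantiomeric pair, giving 3 + 1 = 4 stereoisomers in total.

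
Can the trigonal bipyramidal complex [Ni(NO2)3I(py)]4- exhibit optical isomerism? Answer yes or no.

In a trigonal bipyramid the two axial positions differ from the three equatorial ones.
There are 4 geometric isomers: I axial, py equatorial; I axial, py axial; I equatorial, py equatorial; I equatorial, py axial.
Each arrangement has an internal mirror plane or centre of symmetry, so none is chiral.

no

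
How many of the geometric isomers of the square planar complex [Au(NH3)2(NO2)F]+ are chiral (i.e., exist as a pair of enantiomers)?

The distinct arrangements are (2 in all): NH3 cis; NH3 trans.
Each arrangement has an internal mirror plane or centre of symmetry, so none is chiral.

0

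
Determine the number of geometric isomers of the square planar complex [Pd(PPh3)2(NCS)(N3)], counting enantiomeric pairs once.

In a square planar complex each vertex has one trans partner and two cis neighbours.
Working through the distinct placements yields 2 geometric isomers: PPh3 cis; PPh3 trans.

2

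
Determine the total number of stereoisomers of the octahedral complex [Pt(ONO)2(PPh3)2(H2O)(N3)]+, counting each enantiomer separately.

The six octahedral sites form three mutually perpendicular trans pairs.
Systematic placement gives 6 geometric isomers: ONO trans, PPh3 trans; ONO cis, PPh3 cis (3 arrangements, 2 chiral); ONO cis, PPh3 trans; ONO trans, PPh3 cis.
Of these, 2 lack any improper symmetry element and so occur as enantiomeric pairs, giving 6 + 2 = 8 stereoisomers in total.

8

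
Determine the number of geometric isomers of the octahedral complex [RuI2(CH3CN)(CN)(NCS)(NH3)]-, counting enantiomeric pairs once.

Exhaustive case analysis gives 9 geometric isomers.

9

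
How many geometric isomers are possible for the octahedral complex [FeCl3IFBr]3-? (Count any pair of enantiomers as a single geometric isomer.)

The six octahedral sites form three mutually perpendicular trans pairs.
Working through the distinct placements yields 4 geometric isomers: Cl mer (3 arrangements); Cl fac (chiral).

4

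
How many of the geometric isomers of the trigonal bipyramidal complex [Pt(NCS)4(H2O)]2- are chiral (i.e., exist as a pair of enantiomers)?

There are 2 geometric isomers: H2O axial; H2O equatorial.
Each arrangement has an internal mirror plane or centre of symmetry, so none is chiral.

0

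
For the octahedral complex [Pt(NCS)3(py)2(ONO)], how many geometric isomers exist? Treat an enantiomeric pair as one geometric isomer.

Systematic placement gives 3 geometric isomers: NCS mer, py trans; NCS mer, py cis; NCS fac, py cis.

3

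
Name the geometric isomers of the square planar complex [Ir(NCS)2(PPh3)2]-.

cis and trans

In a square planar complex each vertex has one trans partner and two cis neighbours.
Working through the distinct placements yields 2 geometric isomers: NCS cis; NCS trans.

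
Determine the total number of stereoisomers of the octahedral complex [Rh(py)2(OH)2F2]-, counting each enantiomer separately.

In an octahedral complex each vertex has one trans partner and four cis neighbours.
Working through the distinct placements yields 5 geometric isomers: py trans, OH trans, F trans; py cis, OH cis, F trans; py trans, OH cis, F cis; py cis, OH cis, F cis (chiral); py cis, OH trans, F cis.
One of these lacks any improper symmetry element and so occurs as an enantiomeric pair, giving 5 + 1 = 6 stereoisomers in total.

6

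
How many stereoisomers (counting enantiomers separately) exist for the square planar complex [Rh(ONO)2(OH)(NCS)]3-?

A square has two trans pairs of vertices; adjacent vertices are cis.
Working through the distinct placements yields 2 geometric isomers: ONO cis; ONO trans.
Each arrangement has an internal mirror plane or centre of symmetry, so none is chiral.

2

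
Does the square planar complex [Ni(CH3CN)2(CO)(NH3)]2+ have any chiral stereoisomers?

There are 2 geometric isomers: CH3CN cis; CH3CN trans.
Each arrangement has an internal mirror plane or centre of symmetry, so none is chiral.

no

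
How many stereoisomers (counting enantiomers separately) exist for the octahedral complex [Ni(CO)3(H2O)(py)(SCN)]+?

The six octahedral sites form three mutually perpendicular trans pairs.
The distinct arrangements are (4 in all): CO mer (3 arrangements); CO fac (chiral).
One of these lacks any improper symmetry element and so occurs as an enantiomeric pair, giving 4 + 1 = 5 stereoisomers in total.

5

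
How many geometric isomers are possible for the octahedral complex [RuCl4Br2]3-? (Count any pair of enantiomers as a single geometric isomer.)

There are 2 geometric isomers: Br trans; Br cis.

2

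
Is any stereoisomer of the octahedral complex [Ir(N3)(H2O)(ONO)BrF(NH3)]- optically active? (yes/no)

yes

The six octahedral sites form three mutually perpendicular trans pairs.
Systematic enumeration (placing each ligand type in turn and discarding arrangements equivalent by rotation or reflection) gives 15 geometric isomers.
Of these, 15 lack any improper symmetry element and so occur as enantiomeric pairs, giving 15 + 15 = 30 stereoisomers in total.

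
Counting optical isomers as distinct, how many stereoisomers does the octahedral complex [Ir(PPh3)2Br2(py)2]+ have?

6

The six octahedral sites form three mutually perpendicular trans pairs.
The distinct arrangements are (5 in all): PPh3 trans, Br trans, py trans; PPh3 cis, Br trans, py cis; PPh3 cis, Br cis, py trans; PPh3 cis, Br cis, py cis (chiral); PPh3 trans, Br cis, py cis.
One of these lacks any improper symmetry element and so occurs as an enantiomeric pair, giving 5 + 1 = 6 stereoisomers in total.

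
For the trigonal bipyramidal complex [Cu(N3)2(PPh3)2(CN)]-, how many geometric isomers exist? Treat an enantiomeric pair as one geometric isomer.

5

A trigonal bipyramid has two axial and three equatorial sites, which are chemically inequivalent.
Systematic enumeration (placing each ligand type in turn and discarding arrangements equivalent by rotation or reflection) gives 5 geometric isomers.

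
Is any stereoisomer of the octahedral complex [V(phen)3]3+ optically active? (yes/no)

Each phen is bidentate and must span two cis positions.
Only one geometric arrangement is possible; it has no improper symmetry element, so it exists as a pair of enantiomers (2 stereoisomers).

yes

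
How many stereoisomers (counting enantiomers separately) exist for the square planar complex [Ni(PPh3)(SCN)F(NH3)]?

A square has two trans pairs of vertices; adjacent vertices are cis.
There are 3 geometric isomers: (F/PPh3 trans, NH3/SCN trans); (F/SCN trans, NH3/PPh3 trans); (F/NH3 trans, PPh3/SCN trans).
Each arrangement has an internal mirror plane or centre of symmetry, so none is chiral.

3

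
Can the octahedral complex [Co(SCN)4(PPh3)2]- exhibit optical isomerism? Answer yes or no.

no

Working through the distinct placements yields 2 geometric isomers: PPh3 trans; PPh3 cis.
Each arrangement has an internal mirror plane or centre of symmetry, so none is chiral.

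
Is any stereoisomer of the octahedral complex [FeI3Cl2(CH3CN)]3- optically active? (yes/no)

In an octahedral complex each vertex has one trans partner and four cis neighbours.
The distinct arrangements are (3 in all): I mer, Cl cis; I mer, Cl trans; I fac, Cl cis.
Each arrangement has an internal mirror plane or centre of symmetry, so none is chiral.

no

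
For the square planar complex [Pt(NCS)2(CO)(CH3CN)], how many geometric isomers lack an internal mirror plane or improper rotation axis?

A square has two trans pairs of vertices; adjacent vertices are cis.
Systematic placement gives 2 geometric isomers: NCS cis; NCS trans.
Each arrangement has an internal mirror plane or centre of symmetry, so none is chiral.

0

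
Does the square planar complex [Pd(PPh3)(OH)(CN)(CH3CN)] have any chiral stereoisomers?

no

In a square planar complex each vertex has one trans partner and two cis neighbours.
Systematic placement gives 3 geometric isomers: (CH3CN/OH trans, CN/PPh3 trans); (CH3CN/PPh3 trans, CN/OH trans); (CH3CN/CN trans, OH/PPh3 trans).
Each arrangement has an internal mirror plane or centre of symmetry, so none is chiral.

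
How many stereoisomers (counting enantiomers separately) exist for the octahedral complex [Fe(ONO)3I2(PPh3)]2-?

The six octahedral sites form three mutually perpendicular trans pairs.
There are 3 geometric isomers: ONO mer, I trans; ONO fac, I cis; ONO mer, I cis.
Each arrangement has an internal mirror plane or centre of symmetry, so none is chiral.

3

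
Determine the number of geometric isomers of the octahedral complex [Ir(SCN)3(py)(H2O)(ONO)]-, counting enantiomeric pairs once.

An octahedron has six vertices in three trans pairs; every non-trans pair is cis.
Working through the distinct placements yields 4 geometric isomers: SCN mer (3 arrangements); SCN fac (chiral).

4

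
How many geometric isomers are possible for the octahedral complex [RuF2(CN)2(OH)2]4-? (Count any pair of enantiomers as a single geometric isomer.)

5

The six octahedral sites form three mutually perpendicular trans pairs.
There are 5 geometric isomers: F trans, CN trans, OH trans; F cis, CN trans, OH cis; F cis, CN cis, OH trans; F cis, CN cis, OH cis (chiral); F trans, CN cis, OH cis.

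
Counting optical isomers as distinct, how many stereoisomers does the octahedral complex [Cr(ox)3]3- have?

2

Each ox is bidentate and must span two cis positions.
Only one geometric arrangement is possible; it has no improper symmetry element, so it exists as a pair of enantiomers (2 stereoisomers).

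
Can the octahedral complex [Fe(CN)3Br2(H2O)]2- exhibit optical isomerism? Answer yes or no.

no

The distinct arrangements are (3 in all): CN mer, Br trans; CN fac, Br cis; CN mer, Br cis.
Each arrangement has an internal mirror plane or centre of symmetry, so none is chiral.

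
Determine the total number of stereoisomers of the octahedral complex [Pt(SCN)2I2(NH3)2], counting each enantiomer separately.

In an octahedral complex each vertex has one trans partner and four cis neighbours.
Systematic placement gives 5 geometric isomers: SCN trans, I trans, NH3 trans; SCN cis, I trans, NH3 cis; SCN trans, I cis, NH3 cis; SCN cis, I cis, NH3 cis (chiral); SCN cis, I cis, NH3 trans.
One of these lacks any improper symmetry element and so occurs as an enantiomeric pair, giving 5 + 1 = 6 stereoisomers in total.

6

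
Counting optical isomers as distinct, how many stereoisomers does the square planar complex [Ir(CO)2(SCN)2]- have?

2

In a square planar complex each vertex has one trans partner and two cis neighbours.
Working through the distinct placements yields 2 geometric isomers: CO cis; CO trans.
Each arrangement has an internal mirror plane or centre of symmetry, so none is chiral.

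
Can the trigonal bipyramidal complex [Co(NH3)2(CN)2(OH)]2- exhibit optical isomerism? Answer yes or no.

yes

In a trigonal bipyramid the two axial positions differ from the three equatorial ones.
Systematic enumeration (placing each ligand type in turn and discarding arrangements equivalent by rotation or reflection) gives 5 geometric isomers.
One of these lacks any improper symmetry element and so occurs as an enantiomeric pair, giving 5 + 1 = 6 stereoisomers in total.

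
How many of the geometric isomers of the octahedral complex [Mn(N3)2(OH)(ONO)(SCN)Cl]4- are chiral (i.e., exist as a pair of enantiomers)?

Systematic enumeration (placing each ligand type in turn and discarding arrangements equivalent by rotation or reflection) gives 9 geometric isomers.
Of these, 6 lack any improper symmetry element and so occur as enantiomeric pairs, giving 9 + 6 = 15 stereoisomers in total.

6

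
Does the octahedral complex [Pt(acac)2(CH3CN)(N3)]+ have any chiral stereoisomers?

In an octahedral complex each vertex has one trans partner and four cis neighbours.
Each acac is bidentate and must span two cis positions.
The distinct arrangements are (2 in all): CH3CN and N3 mutually trans; CH3CN and N3 mutually cis (chiral).
One of these lacks any improper symmetry element and so occurs as an enantiomeric pair, giving 2 + 1 = 3 stereoisomers in total.

yes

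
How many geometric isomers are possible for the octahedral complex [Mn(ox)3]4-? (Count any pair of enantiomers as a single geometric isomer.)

In an octahedral complex each vertex has one trans partner and four cis neighbours.
Each ox is bidentate and must span two cis positions.
Only one geometric arrangement is possible; it has no improper symmetry element, so it exists as a pair of enantiomers (2 stereoisomers).

1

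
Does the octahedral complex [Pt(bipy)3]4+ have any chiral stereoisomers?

yes

Each bipy is bidentate and must span two cis positions.
Only one geometric arrangement is possible; it has no improper symmetry element, so it exists as a pair of enantiomers (2 stereoisomers).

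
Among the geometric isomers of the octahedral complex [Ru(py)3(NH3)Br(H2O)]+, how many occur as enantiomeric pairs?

1

In an octahedral complex each vertex has one trans partner and four cis neighbours.
Systematic placement gives 4 geometric isomers: py mer (3 arrangements); py fac (chiral).
One of these lacks any improper symmetry element and so occurs as an enantiomeric pair, giving 4 + 1 = 5 stereoisomers in total.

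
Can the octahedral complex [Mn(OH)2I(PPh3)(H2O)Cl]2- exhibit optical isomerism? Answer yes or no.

In an octahedral complex each vertex has one trans partner and four cis neighbours.
Systematic enumeration (placing each ligand type in turn and discarding arrangements equivalent by rotation or reflection) gives 9 geometric isomers.
Of these, 6 lack any improper symmetry element and so occur as enantiomeric pairs, giving 9 + 6 = 15 stereoisomers in total.

yes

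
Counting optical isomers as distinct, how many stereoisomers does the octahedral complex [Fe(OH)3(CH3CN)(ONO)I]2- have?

An octahedron has six vertices in three trans pairs; every non-trans pair is cis.
There are 4 geometric isomers: OH mer (3 arrangements); OH fac (chiral).
One of these lacks any improper symmetry element and so occurs as an enantiomeric pair, giving 4 + 1 = 5 stereoisomers in total.

5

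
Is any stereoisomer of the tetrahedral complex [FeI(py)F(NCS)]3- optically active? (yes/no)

yes

Only one geometric arrangement is possible; it has no improper symmetry element, so it exists as a pair of enantiomers (2 stereoisomers).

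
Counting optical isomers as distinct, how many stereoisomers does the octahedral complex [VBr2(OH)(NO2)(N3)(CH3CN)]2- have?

The six octahedral sites form three mutually perpendicular trans pairs.
Placing the ligands in turn and identifying arrangements related by rotation or reflection leaves 9 distinct geometric isomers.
Of these, 6 lack any improper symmetry element and so occur as enantiomeric pairs, giving 9 + 6 = 15 stereoisomers in total.

15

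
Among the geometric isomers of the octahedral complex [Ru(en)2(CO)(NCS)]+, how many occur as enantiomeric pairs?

Each en is bidentate and must span two cis positions.
The distinct arrangements are (2 in all): CO and NCS mutually trans; CO and NCS mutually cis (chiral).
One of these lacks any improper symmetry element and so occurs as an enantiomeric pair, giving 2 + 1 = 3 stereoisomers in total.

1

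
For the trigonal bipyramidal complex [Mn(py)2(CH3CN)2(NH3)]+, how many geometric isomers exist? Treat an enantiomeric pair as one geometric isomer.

In a trigonal bipyramid the two axial positions differ from the three equatorial ones.
Systematic enumeration (placing each ligand type in turn and discarding arrangements equivalent by rotation or reflection) gives 5 geometric isomers.

5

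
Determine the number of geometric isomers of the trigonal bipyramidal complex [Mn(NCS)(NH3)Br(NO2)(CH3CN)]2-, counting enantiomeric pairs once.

In a trigonal bipyramid the two axial positions differ from the three equatorial ones.
Placing the ligands in turn and identifying arrangements related by rotation or reflection leaves 10 distinct geometric isomers.

10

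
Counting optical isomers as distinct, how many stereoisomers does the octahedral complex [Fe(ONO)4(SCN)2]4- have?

The six octahedral sites form three mutually perpendicular trans pairs.
Systematic placement gives 2 geometric isomers: SCN trans; SCN cis.
Each arrangement has an internal mirror plane or centre of symmetry, so none is chiral.

2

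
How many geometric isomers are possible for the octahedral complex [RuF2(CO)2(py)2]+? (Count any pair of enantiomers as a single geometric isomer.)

5

Working through the distinct placements yields 5 geometric isomers: F trans, CO trans, py trans; F cis, CO trans, py cis; F cis, CO cis, py trans; F cis, CO cis, py cis (chiral); F trans, CO cis, py cis.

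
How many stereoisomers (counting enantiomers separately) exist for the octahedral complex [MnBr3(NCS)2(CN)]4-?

The distinct arrangements are (3 in all): Br mer, NCS trans; Br mer, NCS cis; Br fac, NCS cis.
Each arrangement has an internal mirror plane or centre of symmetry, so none is chiral.

3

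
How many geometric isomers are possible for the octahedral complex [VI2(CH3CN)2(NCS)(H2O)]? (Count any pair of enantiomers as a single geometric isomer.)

The six octahedral sites form three mutually perpendicular trans pairs.
Systematic placement gives 6 geometric isomers: I cis, CH3CN trans; I trans, CH3CN trans; I cis, CH3CN cis (3 arrangements, 2 chiral); I trans, CH3CN cis.

6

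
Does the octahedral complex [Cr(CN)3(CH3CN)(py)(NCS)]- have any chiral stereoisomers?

yes

An octahedron has six vertices in three trans pairs; every non-trans pair is cis.
Working through the distinct placements yields 4 geometric isomers: CN mer (3 arrangements); CN fac (chiral).
One of these lacks any improper symmetry element and so occurs as an enantiomeric pair, giving 4 + 1 = 5 stereoisomers in total.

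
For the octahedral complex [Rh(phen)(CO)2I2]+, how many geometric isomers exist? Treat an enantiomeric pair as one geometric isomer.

3

In an octahedral complex each vertex has one trans partner and four cis neighbours.
Each phen is bidentate and must span two cis positions.
Systematic placement gives 3 geometric isomers: CO trans, I cis; CO cis, I cis (chiral); CO cis, I trans.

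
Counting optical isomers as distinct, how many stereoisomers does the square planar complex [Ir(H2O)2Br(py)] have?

A square has two trans pairs of vertices; adjacent vertices are cis.
The distinct arrangements are (2 in all): H2O cis; H2O trans.
Each arrangement has an internal mirror plane or centre of symmetry, so none is chiral.

2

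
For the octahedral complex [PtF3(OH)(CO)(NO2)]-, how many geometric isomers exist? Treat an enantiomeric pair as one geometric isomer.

An octahedron has six vertices in three trans pairs; every non-trans pair is cis.
Systematic placement gives 4 geometric isomers: F mer (3 arrangements); F fac (chiral).

4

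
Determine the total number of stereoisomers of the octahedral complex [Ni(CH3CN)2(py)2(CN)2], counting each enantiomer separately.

Systematic placement gives 5 geometric isomers: CH3CN trans, py trans, CN trans; CH3CN trans, py cis, CN cis; CH3CN cis, py trans, CN cis; CH3CN cis, py cis, CN cis (chiral); CH3CN cis, py cis, CN trans.
One of these lacks any improper symmetry element and so occurs as an enantiomeric pair, giving 5 + 1 = 6 stereoisomers in total.

6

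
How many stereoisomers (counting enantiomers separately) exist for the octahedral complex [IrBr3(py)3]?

2

An octahedron has six vertices in three trans pairs; every non-trans pair is cis.
There are 2 geometric isomers: Br mer; Br fac.
Each arrangement has an internal mirror plane or centre of symmetry, so none is chiral.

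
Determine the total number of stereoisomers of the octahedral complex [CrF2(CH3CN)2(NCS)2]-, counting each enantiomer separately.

Working through the distinct placements yields 5 geometric isomers: F trans, CH3CN trans, NCS trans; F cis, CH3CN trans, NCS cis; F cis, CH3CN cis, NCS trans; F cis, CH3CN cis, NCS cis (chiral); F trans, CH3CN cis, NCS cis.
One of these lacks any improper symmetry element and so occurs as an enantiomeric pair, giving 5 + 1 = 6 stereoisomers in total.

6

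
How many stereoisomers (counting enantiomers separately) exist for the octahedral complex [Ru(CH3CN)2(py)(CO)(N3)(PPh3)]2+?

In an octahedral complex each vertex has one trans partner and four cis neighbours.
Placing the ligands in turn and identifying arrangements related by rotation or reflection leaves 9 distinct geometric isomers.
Of these, 6 lack any improper symmetry element and so occur as enantiomeric pairs, giving 9 + 6 = 15 stereoisomers in total.

15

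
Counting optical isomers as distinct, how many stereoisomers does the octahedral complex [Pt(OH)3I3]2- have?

2

In an octahedral complex each vertex has one trans partner and four cis neighbours.
Systematic placement gives 2 geometric isomers: OH mer; OH fac.
Each arrangement has an internal mirror plane or centre of symmetry, so none is chiral.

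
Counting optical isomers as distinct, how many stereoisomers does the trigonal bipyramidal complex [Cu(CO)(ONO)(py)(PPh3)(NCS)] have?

20

Systematic enumeration (placing each ligand type in turn and discarding arrangements equivalent by rotation or reflection) gives 10 geometric isomers.
Of these, 10 lack any improper symmetry element and so occur as enantiomeric pairs, giving 10 + 10 = 20 stereoisomers in total.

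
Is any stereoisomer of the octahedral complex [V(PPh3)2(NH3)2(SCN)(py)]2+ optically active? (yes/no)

An octahedron has six vertices in three trans pairs; every non-trans pair is cis.
Systematic placement gives 6 geometric isomers: PPh3 trans, NH3 trans; PPh3 cis, NH3 trans; PPh3 cis, NH3 cis (3 arrangements, 2 chiral); PPh3 trans, NH3 cis.
Of these, 2 lack any improper symmetry element and so occur as enantiomeric pairs, giving 6 + 2 = 8 stereoisomers in total.

yes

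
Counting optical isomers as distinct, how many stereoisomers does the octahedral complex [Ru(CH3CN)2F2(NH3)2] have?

Working through the distinct placements yields 5 geometric isomers: CH3CN trans, F trans, NH3 trans; CH3CN trans, F cis, NH3 cis; CH3CN cis, F cis, NH3 trans; CH3CN cis, F cis, NH3 cis (chiral); CH3CN cis, F trans, NH3 cis.
One of these lacks any improper symmetry element and so occurs as an enantiomeric pair, giving 5 + 1 = 6 stereoisomers in total.

6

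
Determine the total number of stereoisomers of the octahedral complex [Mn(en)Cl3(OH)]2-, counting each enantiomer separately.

2

Each en is bidentate and must span two cis positions.
The distinct arrangements are (2 in all): Cl mer; Cl fac.
Each arrangement has an internal mirror plane or centre of symmetry, so none is chiral.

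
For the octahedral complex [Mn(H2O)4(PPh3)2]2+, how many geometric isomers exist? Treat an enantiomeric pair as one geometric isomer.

An octahedron has six vertices in three trans pairs; every non-trans pair is cis.
The distinct arrangements are (2 in all): PPh3 trans; PPh3 cis.

2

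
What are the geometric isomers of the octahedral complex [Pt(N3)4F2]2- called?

cis and trans

In an octahedral complex each vertex has one trans partner and four cis neighbours.
Systematic placement gives 2 geometric isomers: F trans; F cis.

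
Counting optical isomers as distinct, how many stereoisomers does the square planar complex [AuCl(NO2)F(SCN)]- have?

Systematic placement gives 3 geometric isomers: (Cl/NO2 trans, F/SCN trans); (Cl/SCN trans, F/NO2 trans); (Cl/F trans, NO2/SCN trans).
Each arrangement has an internal mirror plane or centre of symmetry, so none is chiral.

3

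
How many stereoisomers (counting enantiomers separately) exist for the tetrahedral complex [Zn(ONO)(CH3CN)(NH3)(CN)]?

2

All four vertices of a tetrahedron are equivalent and mutually adjacent, so cis/trans isomerism cannot arise.
Only one geometric arrangement is possible; it has no improper symmetry element, so it exists as a pair of enantiomers (2 stereoisomers).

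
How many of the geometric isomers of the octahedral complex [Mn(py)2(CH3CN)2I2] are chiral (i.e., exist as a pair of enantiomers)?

The six octahedral sites form three mutually perpendicular trans pairs.
There are 5 geometric isomers: py trans, CH3CN trans, I trans; py cis, CH3CN trans, I cis; py trans, CH3CN cis, I cis; py cis, CH3CN cis, I cis (chiral); py cis, CH3CN cis, I trans.
One of these lacks any improper symmetry element and so occurs as an enantiomeric pair, giving 5 + 1 = 6 stereoisomers in total.

1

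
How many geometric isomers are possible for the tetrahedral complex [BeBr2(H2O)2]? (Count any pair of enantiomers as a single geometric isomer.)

In a tetrahedral complex all four positions are equivalent and every pair of ligands is adjacent — there is no cis/trans distinction.
Only one geometric arrangement is possible.

1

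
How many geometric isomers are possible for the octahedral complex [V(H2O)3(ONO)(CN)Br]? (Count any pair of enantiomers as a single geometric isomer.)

The six octahedral sites form three mutually perpendicular trans pairs.
Systematic placement gives 4 geometric isomers: H2O mer (3 arrangements); H2O fac (chiral).

4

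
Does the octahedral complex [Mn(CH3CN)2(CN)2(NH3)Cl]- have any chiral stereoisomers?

There are 6 geometric isomers: CH3CN trans, CN trans; CH3CN trans, CN cis; CH3CN cis, CN cis (3 arrangements, 2 chiral); CH3CN cis, CN trans.
Of these, 2 lack any improper symmetry element and so occur as enantiomeric pairs, giving 6 + 2 = 8 stereoisomers in total.

yes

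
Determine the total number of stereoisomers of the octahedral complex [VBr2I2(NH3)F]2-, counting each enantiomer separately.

8

There are 6 geometric isomers: Br trans, I cis; Br trans, I trans; Br cis, I cis (3 arrangements, 2 chiral); Br cis, I trans.
Of these, 2 lack any improper symmetry element and so occur as enantiomeric pairs, giving 6 + 2 = 8 stereoisomers in total.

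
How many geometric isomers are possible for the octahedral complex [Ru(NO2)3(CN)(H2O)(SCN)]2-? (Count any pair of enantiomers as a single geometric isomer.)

An octahedron has six vertices in three trans pairs; every non-trans pair is cis.
Working through the distinct placements yields 4 geometric isomers: NO2 mer (3 arrangements); NO2 fac (chiral).

4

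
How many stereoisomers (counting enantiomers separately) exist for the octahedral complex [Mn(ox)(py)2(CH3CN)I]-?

The six octahedral sites form three mutually perpendicular trans pairs.
Each ox is bidentate and must span two cis positions.
Working through the distinct placements yields 4 geometric isomers: py cis (3 arrangements, 2 chiral); py trans.
Of these, 2 lack any improper symmetry element and so occur as enantiomeric pairs, giving 4 + 2 = 6 stereoisomers in total.

6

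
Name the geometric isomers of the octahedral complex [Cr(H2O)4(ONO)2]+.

cis and trans

An octahedron has six vertices in three trans pairs; every non-trans pair is cis.
The distinct arrangements are (2 in all): ONO trans; ONO cis.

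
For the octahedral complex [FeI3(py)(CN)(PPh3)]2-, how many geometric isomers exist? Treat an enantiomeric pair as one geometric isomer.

4

There are 4 geometric isomers: I mer (3 arrangements); I fac (chiral).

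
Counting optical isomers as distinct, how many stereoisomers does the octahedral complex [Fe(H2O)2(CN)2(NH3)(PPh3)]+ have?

The six octahedral sites form three mutually perpendicular trans pairs.
Working through the distinct placements yields 6 geometric isomers: H2O trans, CN trans; H2O cis, CN trans; H2O cis, CN cis (3 arrangements, 2 chiral); H2O trans, CN cis.
Of these, 2 lack any improper symmetry element and so occur as enantiomeric pairs, giving 6 + 2 = 8 stereoisomers in total.

8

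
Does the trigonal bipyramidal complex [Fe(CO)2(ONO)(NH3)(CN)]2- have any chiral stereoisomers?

yes

In a trigonal bipyramid the two axial positions differ from the three equatorial ones.
Systematic enumeration (placing each ligand type in turn and discarding arrangements equivalent by rotation or reflection) gives 7 geometric isomers.
Of these, 3 lack any improper symmetry element and so occur as enantiomeric pairs, giving 7 + 3 = 10 stereoisomers in total.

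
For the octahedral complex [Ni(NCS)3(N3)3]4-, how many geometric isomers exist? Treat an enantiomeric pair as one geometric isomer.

Working through the distinct placements yields 2 geometric isomers: NCS mer; NCS fac.

2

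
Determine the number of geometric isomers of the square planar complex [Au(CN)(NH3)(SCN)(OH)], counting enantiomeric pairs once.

In a square planar complex each vertex has one trans partner and two cis neighbours.
The distinct arrangements are (3 in all): (CN/OH trans, NH3/SCN trans); (CN/SCN trans, NH3/OH trans); (CN/NH3 trans, OH/SCN trans).

3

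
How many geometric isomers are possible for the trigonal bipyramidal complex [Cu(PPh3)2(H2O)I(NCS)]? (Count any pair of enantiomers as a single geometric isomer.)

7

A trigonal bipyramid has two axial and three equatorial sites, which are chemically inequivalent.
Systematic enumeration (placing each ligand type in turn and discarding arrangements equivalent by rotation or reflection) gives 7 geometric isomers.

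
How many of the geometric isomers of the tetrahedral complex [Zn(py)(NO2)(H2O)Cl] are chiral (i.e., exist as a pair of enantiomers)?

In a tetrahedral complex all four positions are equivalent and every pair of ligands is adjacent — there is no cis/trans distinction.
Only one geometric arrangement is possible; it has no improper symmetry element, so it exists as a pair of enantiomers (2 stereoisomers).

1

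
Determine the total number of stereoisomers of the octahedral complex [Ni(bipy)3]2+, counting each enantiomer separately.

Each bipy is bidentate and must span two cis positions.
Only one geometric arrangement is possible; it has no improper symmetry element, so it exists as a pair of enantiomers (2 stereoisomers).

2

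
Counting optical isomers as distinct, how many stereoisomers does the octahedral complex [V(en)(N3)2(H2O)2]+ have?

4

Each en is bidentate and must span two cis positions.
There are 3 geometric isomers: N3 cis, H2O trans; N3 cis, H2O cis (chiral); N3 trans, H2O cis.
One of these lacks any improper symmetry element and so occurs as an enantiomeric pair, giving 3 + 1 = 4 stereoisomers in total.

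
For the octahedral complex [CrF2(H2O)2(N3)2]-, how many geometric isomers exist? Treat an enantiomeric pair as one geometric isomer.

5

There are 5 geometric isomers: F trans, H2O trans, N3 trans; F trans, H2O cis, N3 cis; F cis, H2O cis, N3 trans; F cis, H2O cis, N3 cis (chiral); F cis, H2O trans, N3 cis.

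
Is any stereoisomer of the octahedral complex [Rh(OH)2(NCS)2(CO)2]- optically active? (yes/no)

yes

In an octahedral complex each vertex has one trans partner and four cis neighbours.
Systematic placement gives 5 geometric isomers: OH trans, NCS trans, CO trans; OH cis, NCS cis, CO trans; OH trans, NCS cis, CO cis; OH cis, NCS cis, CO cis (chiral); OH cis, NCS trans, CO cis.
One of these lacks any improper symmetry element and so occurs as an enantiomeric pair, giving 5 + 1 = 6 stereoisomers in total.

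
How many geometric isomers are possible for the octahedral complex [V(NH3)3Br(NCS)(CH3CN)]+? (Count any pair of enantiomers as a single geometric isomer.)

4

The six octahedral sites form three mutually perpendicular trans pairs.
There are 4 geometric isomers: NH3 mer (3 arrangements); NH3 fac (chiral).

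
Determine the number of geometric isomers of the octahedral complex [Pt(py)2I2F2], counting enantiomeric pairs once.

Systematic placement gives 5 geometric isomers: py trans, I trans, F trans; py cis, I cis, F trans; py trans, I cis, F cis; py cis, I cis, F cis (chiral); py cis, I trans, F cis.

5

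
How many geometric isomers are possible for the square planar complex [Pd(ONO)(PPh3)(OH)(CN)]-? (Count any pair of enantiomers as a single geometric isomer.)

3

Working through the distinct placements yields 3 geometric isomers: (CN/ONO trans, OH/PPh3 trans); (CN/PPh3 trans, OH/ONO trans); (CN/OH trans, ONO/PPh3 trans).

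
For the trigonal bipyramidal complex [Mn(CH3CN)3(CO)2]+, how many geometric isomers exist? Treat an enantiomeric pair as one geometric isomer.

3

A trigonal bipyramid has two axial and three equatorial sites, which are chemically inequivalent.
The distinct arrangements are (3 in all): CO both equatorial; CO one axial, one equatorial; CO both axial.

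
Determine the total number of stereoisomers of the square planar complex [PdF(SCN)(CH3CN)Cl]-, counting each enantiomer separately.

In a square planar complex each vertex has one trans partner and two cis neighbours.
Working through the distinct placements yields 3 geometric isomers: (CH3CN/F trans, Cl/SCN trans); (CH3CN/SCN trans, Cl/F trans); (CH3CN/Cl trans, F/SCN trans).
Each arrangement has an internal mirror plane or centre of symmetry, so none is chiral.

3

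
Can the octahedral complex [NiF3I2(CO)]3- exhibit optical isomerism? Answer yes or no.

An octahedron has six vertices in three trans pairs; every non-trans pair is cis.
Working through the distinct placements yields 3 geometric isomers: F mer, I trans; F fac, I cis; F mer, I cis.
Each arrangement has an internal mirror plane or centre of symmetry, so none is chiral.

no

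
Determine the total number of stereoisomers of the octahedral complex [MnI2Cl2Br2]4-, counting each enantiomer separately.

6

The distinct arrangements are (5 in all): I trans, Cl trans, Br trans; I cis, Cl cis, Br trans; I trans, Cl cis, Br cis; I cis, Cl cis, Br cis (chiral); I cis, Cl trans, Br cis.
One of these lacks any improper symmetry element and so occurs as an enantiomeric pair, giving 5 + 1 = 6 stereoisomers in total.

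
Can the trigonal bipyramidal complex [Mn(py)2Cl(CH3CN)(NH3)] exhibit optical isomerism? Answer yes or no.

yes

Placing the ligands in turn and identifying arrangements related by rotation or reflection leaves 7 distinct geometric isomers.
Of these, 3 lack any improper symmetry element and so occur as enantiomeric pairs, giving 7 + 3 = 10 stereoisomers in total.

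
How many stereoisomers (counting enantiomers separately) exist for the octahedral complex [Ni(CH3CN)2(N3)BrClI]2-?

An octahedron has six vertices in three trans pairs; every non-trans pair is cis.
Exhaustive case analysis gives 9 geometric isomers.
Of these, 6 lack any improper symmetry element and so occur as enantiomeric pairs, giving 9 + 6 = 15 stereoisomers in total.

15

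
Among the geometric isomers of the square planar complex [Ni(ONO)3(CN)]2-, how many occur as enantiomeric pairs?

A square has two trans pairs of vertices; adjacent vertices are cis.
Only one geometric arrangement is possible.

0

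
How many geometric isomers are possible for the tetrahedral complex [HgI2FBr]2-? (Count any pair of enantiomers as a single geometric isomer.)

1

All four vertices of a tetrahedron are equivalent and mutually adjacent, so cis/trans isomerism cannot arise.
Only one geometric arrangement is possible.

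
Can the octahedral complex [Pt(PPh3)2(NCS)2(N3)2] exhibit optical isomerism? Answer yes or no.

The six octahedral sites form three mutually perpendicular trans pairs.
There are 5 geometric isomers: PPh3 trans, NCS trans, N3 trans; PPh3 cis, NCS cis, N3 trans; PPh3 trans, NCS cis, N3 cis; PPh3 cis, NCS cis, N3 cis (chiral); PPh3 cis, NCS trans, N3 cis.
One of these lacks any improper symmetry element and so occurs as an enantiomeric pair, giving 5 + 1 = 6 stereoisomers in total.

yes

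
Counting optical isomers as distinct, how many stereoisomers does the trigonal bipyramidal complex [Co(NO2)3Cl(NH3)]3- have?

A trigonal bipyramid has two axial and three equatorial sites, which are chemically inequivalent.
Systematic placement gives 4 geometric isomers: Cl axial, NH3 axial; Cl axial, NH3 equatorial; Cl equatorial, NH3 axial; Cl equatorial, NH3 equatorial.
Each arrangement has an internal mirror plane or centre of symmetry, so none is chiral.

4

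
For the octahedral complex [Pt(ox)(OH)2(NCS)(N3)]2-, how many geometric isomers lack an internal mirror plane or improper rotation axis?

2

In an octahedral complex each vertex has one trans partner and four cis neighbours.
Each ox is bidentate and must span two cis positions.
There are 4 geometric isomers: OH cis (3 arrangements, 2 chiral); OH trans.
Of these, 2 lack any improper symmetry element and so occur as enantiomeric pairs, giving 4 + 2 = 6 stereoisomers in total.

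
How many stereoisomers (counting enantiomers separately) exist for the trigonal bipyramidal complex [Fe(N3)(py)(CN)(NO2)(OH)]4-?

Placing the ligands in turn and identifying arrangements related by rotation or reflection leaves 10 distinct geometric isomers.
Of these, 10 lack any improper symmetry element and so occur as enantiomeric pairs, giving 10 + 10 = 20 stereoisomers in total.

20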